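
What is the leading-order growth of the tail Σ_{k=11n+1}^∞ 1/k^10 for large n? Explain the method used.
Σ_{k>11n} 1/k^10 ~ 1/(9 · (11n)^9)

Compare to the integral: ∫_{11n}^∞ x^(−10) dx = [−x^(−9)/9]_{11n}^∞ = 1/((10−1)·(11n)^9). Euler-Maclaurin then gives
  Σ_{k>11n} 1/k^10 = ∫_{11n}^∞ dx/x^10 − 1/(2·(11n)^10) + O(1/(11n)^11).
(Equivalently this is ζ(10) − Σ_{k≤11n} 1/k^10.)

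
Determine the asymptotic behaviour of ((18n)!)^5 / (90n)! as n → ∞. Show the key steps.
((18n)!)^5/(90n)! ~ ((2π·18n)^(4/2) / sqrt(5)) · 5^(−5·18n)  →  0

Write N = 18n. Stirling: N! ~ sqrt(2π N)(N/e)^N and (5N)! ~ sqrt(2π·5N)·(5N/e)^(5N).
  (N!)^5/(5N)! ~ (2π N)^(5/2) (N/e)^(5N) / [sqrt(2π·5N) (5N/e)^(5N)]
     = (2π N)^(5/2) / sqrt(2π·5N) · (N/(5N))^(5N)
     = (2π N)^((5−1)/2) / sqrt(5) · 5^(−5N).
Since 5^5 > 1, the factor 5^(−5N) decays exponentially, so the ratio → 0. Substituting N = 18n gives the stated form.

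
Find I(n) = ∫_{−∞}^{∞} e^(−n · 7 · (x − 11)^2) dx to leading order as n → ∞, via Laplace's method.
I(n) = sqrt(π/(7n))

Here φ(x) = 7 · (x − 11)^2 has its unique minimum at x* = 11 with φ(x*) = 0 and φ''(x*) = 14. Laplace's method gives
  I(n) ~ e^(−n φ(x*)) · sqrt(2π / (n · φ''(x*))) = sqrt(2π / (14n)) = sqrt(π/(7n)).
This is exact: substituting u = (x − 11)·sqrt(7n) gives I(n) = (1/sqrt(7n)) ∫_{−∞}^{∞} e^(−u^2) du = sqrt(π/(7n)).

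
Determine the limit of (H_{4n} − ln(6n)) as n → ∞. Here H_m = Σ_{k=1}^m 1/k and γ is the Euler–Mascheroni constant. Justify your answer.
lim = ln(2/3) + γ

By Euler-Maclaurin, H_m = ln m + γ + O(1/m). So
  H_{4n} − ln(6n) = ln(4n) + γ − ln(6n) + O(1/n)
                       = ln(4/6) + γ + O(1/n).
Hence the limit is ln(4/6) + γ (= ln(2/3)).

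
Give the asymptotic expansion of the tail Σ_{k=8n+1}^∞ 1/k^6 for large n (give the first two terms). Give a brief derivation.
Σ_{k>8n} 1/k^6 = 1/(5 · (8n)^5) − 1/(2 · (8n)^6) + O(1/(8n)^7)

Compare to the integral: ∫_{8n}^∞ x^(−6) dx = [−x^(−5)/5]_{8n}^∞ = 1/((6−1)·(8n)^5). The Euler-Maclaurin correction adds −f(8n)/2 = −1/(2·(8n)^6). Euler-Maclaurin then gives
  Σ_{k>8n} 1/k^6 = ∫_{8n}^∞ dx/x^6 − 1/(2·(8n)^6) + O(1/(8n)^7).
(Equivalently this is ζ(6) − Σ_{k≤8n} 1/k^6.)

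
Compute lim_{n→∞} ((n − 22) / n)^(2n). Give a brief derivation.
lim = e^(−44)

Rewrite as (1 − 22/n)^(2n). By the standard limit (1 + x/n)^n → e^x, we have (1 − 22/n)^n → e^(−22), and raising to the 2nd power gives e^(−44).
More precisely, ln[(1 − 22/n)^(2n)] = 2n · ln(1 − 22/n) = 2n · (-22/n + O(1/n^2)) = -44 + O(1/n) → -44.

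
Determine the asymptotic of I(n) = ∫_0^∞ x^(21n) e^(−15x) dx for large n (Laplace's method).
I(n) ~ (sqrt(2π·21n) / 15) · (21n/(15e))^(21n)

Write the integrand as exp(21n ln x − 15x) and set f(x) = 21n ln x − 15x. Then f'(x) = 21n/x − 15 = 0 at x* = 21n/15, and f''(x*) = −21n/x*^2 = −15^2/(21n). Laplace's method (interior maximum) gives
  I(n) ~ e^(f(x*)) · sqrt(2π / |f''(x*)|)
        = exp(21n ln(21n/15) − 21n) · sqrt(2π · 21n / 15^2)
        = (21n/15)^(21n) e^(−21n) · sqrt(2π·21n) / 15
        = (sqrt(2π·21n) / 15) · (21n/(15e))^(21n).
This matches Γ(21n+1)/15^(21n+1) with Stirling applied to Γ.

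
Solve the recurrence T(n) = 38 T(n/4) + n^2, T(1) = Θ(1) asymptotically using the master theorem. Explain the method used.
T(n) = Θ(n^(log_4 38))

Master theorem: compare f(n) = n^2 to n^(log_4 38) where log_4 38 ≈ 2.624. Since 2 < log_4 38, we have f(n) = O(n^(log_4 38 − ε)) for some ε > 0 — Case 1. Hence T(n) = Θ(n^(log_4 38)).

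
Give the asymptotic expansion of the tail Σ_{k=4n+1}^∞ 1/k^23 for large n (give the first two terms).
Σ_{k>4n} 1/k^23 = 1/(22 · (4n)^22) − 1/(2 · (4n)^23) + O(1/(4n)^24)

Compare to the integral: ∫_{4n}^∞ x^(−23) dx = [−x^(−22)/22]_{4n}^∞ = 1/((23−1)·(4n)^22). The Euler-Maclaurin correction adds −f(4n)/2 = −1/(2·(4n)^23). Euler-Maclaurin then gives
  Σ_{k>4n} 1/k^23 = ∫_{4n}^∞ dx/x^23 − 1/(2·(4n)^23) + O(1/(4n)^24).
(Equivalently this is ζ(23) − Σ_{k≤4n} 1/k^23.)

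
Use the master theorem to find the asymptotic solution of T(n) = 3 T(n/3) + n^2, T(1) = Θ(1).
T(n) = Θ(n^2)

log_3 3 ≈ 1.000. f(n) = n^2 dominates n^(log_3 3) since 2 > 1.000, and the regularity condition a·f(n/b) = 3·(n/3)^2 = (3/9)·n^2 ≤ c·f(n) holds with c = 3/9 ≈ 0.333 < 1. So this is Case 3: T(n) = Θ(f(n)) = Θ(n^2).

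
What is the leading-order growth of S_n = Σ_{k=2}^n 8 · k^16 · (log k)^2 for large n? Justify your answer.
S_n ~ 8 · n^17 · (log n)^2 / 17

By integral comparison, S_n = ∫_1^n 8 · x^16 · (log x)^2 dx + O(n^16 · (log n)^2). For the integral, the leading term of ∫_1^n x^16 (log x)^2 dx is n^17/17 · (log n)^2 (by repeated integration by parts; each step lowers the log-exponent and produces a relatively O(1/log n) correction). Hence S_n ~ 8 · n^17 · (log n)^2 / 17.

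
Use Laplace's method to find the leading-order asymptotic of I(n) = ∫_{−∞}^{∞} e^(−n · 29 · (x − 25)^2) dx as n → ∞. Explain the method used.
I(n) = sqrt(π/(29n))

Here φ(x) = 29 · (x − 25)^2 has its unique minimum at x* = 25 with φ(x*) = 0 and φ''(x*) = 58. Laplace's method gives
  I(n) ~ e^(−n φ(x*)) · sqrt(2π / (n · φ''(x*))) = sqrt(2π / (58n)) = sqrt(π/(29n)).
This is exact: substituting u = (x − 25)·sqrt(29n) gives I(n) = (1/sqrt(29n)) ∫_{−∞}^{∞} e^(−u^2) du = sqrt(π/(29n)).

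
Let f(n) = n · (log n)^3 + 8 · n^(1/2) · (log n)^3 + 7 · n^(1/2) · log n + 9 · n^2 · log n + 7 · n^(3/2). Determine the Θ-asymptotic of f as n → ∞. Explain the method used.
f(n) ∈ Θ(n^2 · log n)

Compare the terms by growth order. For large n, n^a · (log n)^b dominates n^a' · (log n)^b' iff a > a', or (a = a' and b > b'). Ranking the 5 terms shows the dominant one is 9 · n^2 · log n. Hence f(n) ∈ Θ(n^2 · log n).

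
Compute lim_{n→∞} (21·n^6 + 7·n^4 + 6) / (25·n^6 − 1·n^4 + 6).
lim = 21/25

For large n the leading n^6 terms dominate both numerator and denominator. Dividing top and bottom by n^6, every other term tends to 0, leaving 21/25.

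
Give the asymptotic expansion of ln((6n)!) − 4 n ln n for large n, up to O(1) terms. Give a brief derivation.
ln((6n)!) − 4 n ln n = 2 n ln n + 6(ln 6 − 1) n + (1/2) ln(2π·6n) + O(1/n)

Stirling: ln((6n)!) = 6n ln(6n) − 6n + (1/2) ln(2π·6n) + O(1/n).
Expand 6n ln(6n) = 6n (ln n + ln 6) = 6n ln n + 6n ln 6.
Subtract 4n ln n: leading term is (6 − 4) n ln n = 2 n ln n. The next term is 6n ln 6 − 6n = 6(ln 6 − 1) n. Then the (1/2) ln(2π·6n) correction.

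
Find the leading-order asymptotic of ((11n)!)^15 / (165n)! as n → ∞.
((11n)!)^15/(165n)! ~ ((2π·11n)^(14/2) / sqrt(15)) · 15^(−15·11n)  →  0

Write N = 11n. Stirling: N! ~ sqrt(2π N)(N/e)^N and (15N)! ~ sqrt(2π·15N)·(15N/e)^(15N).
  (N!)^15/(15N)! ~ (2π N)^(15/2) (N/e)^(15N) / [sqrt(2π·15N) (15N/e)^(15N)]
     = (2π N)^(15/2) / sqrt(2π·15N) · (N/(15N))^(15N)
     = (2π N)^((15−1)/2) / sqrt(15) · 15^(−15N).
Since 15^15 > 1, the factor 15^(−15N) decays exponentially, so the ratio → 0. Substituting N = 11n gives the stated form.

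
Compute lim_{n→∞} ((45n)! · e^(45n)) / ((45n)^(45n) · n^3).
lim = 0

Stirling: (45n)! ~ sqrt(2π·45n) · (45n/e)^(45n). Hence
  (45n)! · e^(45n) / (45n)^(45n) ~ sqrt(2π·45n).
Dividing by n^3: sqrt(2π·45n) / n^3 = sqrt(2π·45) · n^((1−6)/2), so the expression behaves like sqrt(2π·45) · n^((1−6)/2) → 0.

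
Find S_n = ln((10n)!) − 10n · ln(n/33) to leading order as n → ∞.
S_n ~ 10n · (ln 330 − 1) + O(ln n)

Stirling: ln((10n)!) = 10n ln(10n) − 10n + O(ln n).
  S_n = 10n ln(10n) − 10n − 10n ln(n/33) + O(ln n)
      = 10n ln(10n) − 10n ln n + 10n ln 33 − 10n + O(ln n)
      = 10n ln 10 + 10n ln 33 − 10n + O(ln n)
      = 10n (ln 330 − 1) + O(ln n).
Numerically ln(330) − 1 ≈ 4.7991.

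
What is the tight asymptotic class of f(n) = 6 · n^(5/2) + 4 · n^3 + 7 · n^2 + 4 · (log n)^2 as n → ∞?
f(n) ∈ Θ(n^3)

Compare the terms by growth order. For large n, n^a · (log n)^b dominates n^a' · (log n)^b' iff a > a', or (a = a' and b > b'). Ranking the 4 terms shows the dominant one is 4 · n^3. Hence f(n) ∈ Θ(n^3).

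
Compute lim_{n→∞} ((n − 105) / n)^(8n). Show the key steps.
lim = e^(−840)

Rewrite as (1 − 105/n)^(8n). By the standard limit (1 + x/n)^n → e^x, we have (1 − 105/n)^n → e^(−105), and raising to the 8th power gives e^(−840).
More precisely, ln[(1 − 105/n)^(8n)] = 8n · ln(1 − 105/n) = 8n · (-105/n + O(1/n^2)) = -840 + O(1/n) → -840.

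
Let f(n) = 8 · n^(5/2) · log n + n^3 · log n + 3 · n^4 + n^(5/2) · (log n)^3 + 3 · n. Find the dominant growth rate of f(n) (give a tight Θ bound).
f(n) ∈ Θ(n^4)

Compare the terms by growth order. For large n, n^a · (log n)^b dominates n^a' · (log n)^b' iff a > a', or (a = a' and b > b'). Ranking the 5 terms shows the dominant one is 3 · n^4. Hence f(n) ∈ Θ(n^4).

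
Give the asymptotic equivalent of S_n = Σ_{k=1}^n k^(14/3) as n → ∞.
S_n ~ (3/17) · n^(17/3)

Integral comparison: Σ_{k=1}^n k^(14/3) = ∫_0^n x^(14/3) dx + O(n^(14/3)). The integral is n^(1 + 14/3) / (1 + 14/3) = n^((14+3)/3) / ((14+3)/3) = (3/17) · n^(17/3).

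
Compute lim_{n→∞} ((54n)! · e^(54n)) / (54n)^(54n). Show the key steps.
lim = ∞

Stirling: (54n)! ~ sqrt(2π·54n) · (54n/e)^(54n). Hence
  (54n)! · e^(54n) / (54n)^(54n) ~ sqrt(2π·54n) = sqrt(2π·54) · sqrt(n) → ∞.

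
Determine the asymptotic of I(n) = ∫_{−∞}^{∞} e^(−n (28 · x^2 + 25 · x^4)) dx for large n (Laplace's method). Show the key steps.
I(n) ~ sqrt(π/(28n))

φ(x) = 28 · x^2 + 25 · x^4 has its unique global minimum at x* = 0 (since φ'(x) = 56x + 100x^3 = 0 only at x = 0 for real x with both coefficients positive, and φ → ∞ as |x| → ∞). At x* = 0, φ(0) = 0 and φ''(0) = 56. Laplace's method then gives
  I(n) ~ sqrt(2π / (n · φ''(0))) · e^(−n φ(0)) = sqrt(2π / (56n)) = sqrt(π/(28n)).
The 25 · x^4 term contributes only at subleading order (an O(1/n) relative correction).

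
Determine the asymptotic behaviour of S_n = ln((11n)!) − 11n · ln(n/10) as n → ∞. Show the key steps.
S_n ~ 11n · (ln 110 − 1) + O(ln n)

Stirling: ln((11n)!) = 11n ln(11n) − 11n + O(ln n).
  S_n = 11n ln(11n) − 11n − 11n ln(n/10) + O(ln n)
      = 11n ln(11n) − 11n ln n + 11n ln 10 − 11n + O(ln n)
      = 11n ln 11 + 11n ln 10 − 11n + O(ln n)
      = 11n (ln 110 − 1) + O(ln n).
Numerically ln(110) − 1 ≈ 3.7005.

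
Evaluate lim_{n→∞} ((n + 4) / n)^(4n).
lim = e^16

Rewrite as (1 + 4/n)^(4n). By the standard limit (1 + x/n)^n → e^x, we have (1 + 4/n)^n → e^4, and raising to the 4th power gives e^16.
More precisely, ln[(1 + 4/n)^(4n)] = 4n · ln(1 + 4/n) = 4n · (4/n + O(1/n^2)) = 16 + O(1/n) → 16.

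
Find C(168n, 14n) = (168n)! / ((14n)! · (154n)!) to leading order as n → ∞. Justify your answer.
C(168n, 14n) ~ (8916100448256/285311670611)^(14n) · sqrt(6/(11π·14n))

Write N = 14n. Apply Stirling to each factorial:
  (12N)! ~ sqrt(2π·12N) · (12N/e)^(12N),
  N! ~ sqrt(2π N) · (N/e)^N,
  (11N)! ~ sqrt(2π·11N) · (11N/e)^(11N).
The exponential factors combine to (12N)^(12N) / (N^N · (11N)^(11N)) = 12^(12N)/11^(11N) = (12^12/11^11)^N = (8916100448256/285311670611)^N.
The square-root prefactors combine to sqrt(2π·12N) / (sqrt(2π N)·sqrt(2π·11N)) = sqrt(12 / (2π·11·N)) = sqrt(6/(11π·14n)).
Substituting N = 14n: C(168n, 14n) ~ (8916100448256/285311670611)^(14n) · sqrt(6/(11π·14n)).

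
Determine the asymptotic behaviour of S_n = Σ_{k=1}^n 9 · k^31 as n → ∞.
S_n ~ 9 · n^32 / 32

By integral comparison (Euler-Maclaurin), Σ_{k=1}^n 9 · k^31 = 9 · ∫_0^n x^31 dx + O(n^31) = 9 · n^32/32 + O(n^31). (Equivalently, Faulhaber's formula gives the same leading term.)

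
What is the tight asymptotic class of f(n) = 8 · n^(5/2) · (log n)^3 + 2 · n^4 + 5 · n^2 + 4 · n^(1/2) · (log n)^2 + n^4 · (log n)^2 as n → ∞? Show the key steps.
f(n) ∈ Θ(n^4 · (log n)^2)

Compare the terms by growth order. For large n, n^a · (log n)^b dominates n^a' · (log n)^b' iff a > a', or (a = a' and b > b'). Ranking the 5 terms shows the dominant one is n^4 · (log n)^2. Hence f(n) ∈ Θ(n^4 · (log n)^2).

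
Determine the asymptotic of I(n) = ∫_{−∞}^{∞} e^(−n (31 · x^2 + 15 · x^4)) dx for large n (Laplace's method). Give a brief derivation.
I(n) ~ sqrt(π/(31n))

φ(x) = 31 · x^2 + 15 · x^4 has its unique global minimum at x* = 0 (since φ'(x) = 62x + 60x^3 = 0 only at x = 0 for real x with both coefficients positive, and φ → ∞ as |x| → ∞). At x* = 0, φ(0) = 0 and φ''(0) = 62. Laplace's method then gives
  I(n) ~ sqrt(2π / (n · φ''(0))) · e^(−n φ(0)) = sqrt(2π / (62n)) = sqrt(π/(31n)).
The 15 · x^4 term contributes only at subleading order (an O(1/n) relative correction).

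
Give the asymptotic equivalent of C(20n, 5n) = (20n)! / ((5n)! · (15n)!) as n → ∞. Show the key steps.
C(20n, 5n) ~ (256/27)^(5n) · sqrt(2/(3π·5n))

Write N = 5n. Apply Stirling to each factorial:
  (4N)! ~ sqrt(2π·4N) · (4N/e)^(4N),
  N! ~ sqrt(2π N) · (N/e)^N,
  (3N)! ~ sqrt(2π·3N) · (3N/e)^(3N).
The exponential factors combine to (4N)^(4N) / (N^N · (3N)^(3N)) = 4^(4N)/3^(3N) = (4^4/3^3)^N = (256/27)^N.
The square-root prefactors combine to sqrt(2π·4N) / (sqrt(2π N)·sqrt(2π·3N)) = sqrt(4 / (2π·3·N)) = sqrt(2/(3π·5n)).
Substituting N = 5n: C(20n, 5n) ~ (256/27)^(5n) · sqrt(2/(3π·5n)).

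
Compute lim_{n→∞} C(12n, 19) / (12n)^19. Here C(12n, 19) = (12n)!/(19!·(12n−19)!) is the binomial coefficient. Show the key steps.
lim = 1/19! = 1/121645100408832000

With N = 12n → ∞: C(N, 19) / N^19 = [N(N−1)…(N−18)] / (19! · N^19) = (1/19!) · 1 · (1 − 1/(12n)) · … · (1 − 18/(12n)). Each factor → 1 as N → ∞, so the limit is 1/19! = 1/121645100408832000.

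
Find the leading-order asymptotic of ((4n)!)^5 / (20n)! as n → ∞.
((4n)!)^5/(20n)! ~ ((2π·4n)^(4/2) / sqrt(5)) · 5^(−5·4n)  →  0

Write N = 4n. Stirling: N! ~ sqrt(2π N)(N/e)^N and (5N)! ~ sqrt(2π·5N)·(5N/e)^(5N).
  (N!)^5/(5N)! ~ (2π N)^(5/2) (N/e)^(5N) / [sqrt(2π·5N) (5N/e)^(5N)]
     = (2π N)^(5/2) / sqrt(2π·5N) · (N/(5N))^(5N)
     = (2π N)^((5−1)/2) / sqrt(5) · 5^(−5N).
Since 5^5 > 1, the factor 5^(−5N) decays exponentially, so the ratio → 0. Substituting N = 4n gives the stated form.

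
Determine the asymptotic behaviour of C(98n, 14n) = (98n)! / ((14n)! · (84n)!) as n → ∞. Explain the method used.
C(98n, 14n) ~ (823543/46656)^(14n) · sqrt(7/(12π·14n))

Write N = 14n. Apply Stirling to each factorial:
  (7N)! ~ sqrt(2π·7N) · (7N/e)^(7N),
  N! ~ sqrt(2π N) · (N/e)^N,
  (6N)! ~ sqrt(2π·6N) · (6N/e)^(6N).
The exponential factors combine to (7N)^(7N) / (N^N · (6N)^(6N)) = 7^(7N)/6^(6N) = (7^7/6^6)^N = (823543/46656)^N.
The square-root prefactors combine to sqrt(2π·7N) / (sqrt(2π N)·sqrt(2π·6N)) = sqrt(7 / (2π·6·N)) = sqrt(7/(12π·14n)).
Substituting N = 14n: C(98n, 14n) ~ (823543/46656)^(14n) · sqrt(7/(12π·14n)).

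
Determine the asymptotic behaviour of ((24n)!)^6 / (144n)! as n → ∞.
((24n)!)^6/(144n)! ~ ((2π·24n)^(5/2) / sqrt(6)) · 6^(−6·24n)  →  0

Write N = 24n. Stirling: N! ~ sqrt(2π N)(N/e)^N and (6N)! ~ sqrt(2π·6N)·(6N/e)^(6N).
  (N!)^6/(6N)! ~ (2π N)^(6/2) (N/e)^(6N) / [sqrt(2π·6N) (6N/e)^(6N)]
     = (2π N)^(6/2) / sqrt(2π·6N) · (N/(6N))^(6N)
     = (2π N)^((6−1)/2) / sqrt(6) · 6^(−6N).
Since 6^6 > 1, the factor 6^(−6N) decays exponentially, so the ratio → 0. Substituting N = 24n gives the stated form.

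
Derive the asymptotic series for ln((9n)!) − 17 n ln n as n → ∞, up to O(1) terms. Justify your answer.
ln((9n)!) − 17 n ln n = −8 n ln n + 9(ln 9 − 1) n + (1/2) ln(2π·9n) + O(1/n)

Stirling: ln((9n)!) = 9n ln(9n) − 9n + (1/2) ln(2π·9n) + O(1/n).
Expand 9n ln(9n) = 9n (ln n + ln 9) = 9n ln n + 9n ln 9.
Subtract 17n ln n: leading term is (9 − 17) n ln n = −8 n ln n. The next term is 9n ln 9 − 9n = 9(ln 9 − 1) n. Then the (1/2) ln(2π·9n) correction.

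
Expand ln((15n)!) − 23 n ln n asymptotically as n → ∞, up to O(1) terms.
ln((15n)!) − 23 n ln n = −8 n ln n + 15(ln 15 − 1) n + (1/2) ln(2π·15n) + O(1/n)

Stirling: ln((15n)!) = 15n ln(15n) − 15n + (1/2) ln(2π·15n) + O(1/n).
Expand 15n ln(15n) = 15n (ln n + ln 15) = 15n ln n + 15n ln 15.
Subtract 23n ln n: leading term is (15 − 23) n ln n = −8 n ln n. The next term is 15n ln 15 − 15n = 15(ln 15 − 1) n. Then the (1/2) ln(2π·15n) correction.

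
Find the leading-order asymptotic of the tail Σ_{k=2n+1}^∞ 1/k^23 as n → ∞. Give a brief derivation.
Σ_{k>2n} 1/k^23 ~ 1/(22 · (2n)^22)

Compare to the integral: ∫_{2n}^∞ x^(−23) dx = [−x^(−22)/22]_{2n}^∞ = 1/((23−1)·(2n)^22). Euler-Maclaurin then gives
  Σ_{k>2n} 1/k^23 = ∫_{2n}^∞ dx/x^23 − 1/(2·(2n)^23) + O(1/(2n)^24).
(Equivalently this is ζ(23) − Σ_{k≤2n} 1/k^23.)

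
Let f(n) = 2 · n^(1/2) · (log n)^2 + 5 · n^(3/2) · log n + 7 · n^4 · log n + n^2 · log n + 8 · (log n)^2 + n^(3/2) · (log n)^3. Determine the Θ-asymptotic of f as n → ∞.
f(n) ∈ Θ(n^4 · log n)

Compare the terms by growth order. For large n, n^a · (log n)^b dominates n^a' · (log n)^b' iff a > a', or (a = a' and b > b'). Ranking the 6 terms shows the dominant one is 7 · n^4 · log n. Hence f(n) ∈ Θ(n^4 · log n).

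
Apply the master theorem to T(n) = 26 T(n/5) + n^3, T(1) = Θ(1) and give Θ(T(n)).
T(n) = Θ(n^3)

log_5 26 ≈ 2.024. f(n) = n^3 dominates n^(log_5 26) since 3 > 2.024, and the regularity condition a·f(n/b) = 26·(n/5)^3 = (26/125)·n^3 ≤ c·f(n) holds with c = 26/125 ≈ 0.208 < 1. So this is Case 3: T(n) = Θ(f(n)) = Θ(n^3).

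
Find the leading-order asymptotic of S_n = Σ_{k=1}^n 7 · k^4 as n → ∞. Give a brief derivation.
S_n ~ 7 · n^5 / 5

By integral comparison (Euler-Maclaurin), Σ_{k=1}^n 7 · k^4 = 7 · ∫_0^n x^4 dx + O(n^4) = 7 · n^5/5 + O(n^4). (Equivalently, Faulhaber's formula gives the same leading term.)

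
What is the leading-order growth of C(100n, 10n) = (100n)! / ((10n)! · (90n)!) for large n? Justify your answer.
C(100n, 10n) ~ (10000000000/387420489)^(10n) · sqrt(5/(9π·10n))

Write N = 10n. Apply Stirling to each factorial:
  (10N)! ~ sqrt(2π·10N) · (10N/e)^(10N),
  N! ~ sqrt(2π N) · (N/e)^N,
  (9N)! ~ sqrt(2π·9N) · (9N/e)^(9N).
The exponential factors combine to (10N)^(10N) / (N^N · (9N)^(9N)) = 10^(10N)/9^(9N) = (10^10/9^9)^N = (10000000000/387420489)^N.
The square-root prefactors combine to sqrt(2π·10N) / (sqrt(2π N)·sqrt(2π·9N)) = sqrt(10 / (2π·9·N)) = sqrt(5/(9π·10n)).
Substituting N = 10n: C(100n, 10n) ~ (10000000000/387420489)^(10n) · sqrt(5/(9π·10n)).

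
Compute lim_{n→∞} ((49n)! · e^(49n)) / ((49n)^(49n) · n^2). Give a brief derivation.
lim = 0

Stirling: (49n)! ~ sqrt(2π·49n) · (49n/e)^(49n). Hence
  (49n)! · e^(49n) / (49n)^(49n) ~ sqrt(2π·49n).
Dividing by n^2: sqrt(2π·49n) / n^2 = sqrt(2π·49) · n^((1−4)/2), so the expression behaves like sqrt(2π·49) · n^((1−4)/2) → 0.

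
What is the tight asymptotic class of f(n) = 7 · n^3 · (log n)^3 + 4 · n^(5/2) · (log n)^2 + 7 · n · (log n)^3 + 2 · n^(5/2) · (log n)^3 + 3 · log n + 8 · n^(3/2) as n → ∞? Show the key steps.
f(n) ∈ Θ(n^3 · (log n)^3)

Compare the terms by growth order. For large n, n^a · (log n)^b dominates n^a' · (log n)^b' iff a > a', or (a = a' and b > b'). Ranking the 6 terms shows the dominant one is 7 · n^3 · (log n)^3. Hence f(n) ∈ Θ(n^3 · (log n)^3).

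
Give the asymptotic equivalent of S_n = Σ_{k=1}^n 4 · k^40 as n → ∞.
S_n ~ 4 · n^41 / 41

By integral comparison (Euler-Maclaurin), Σ_{k=1}^n 4 · k^40 = 4 · ∫_0^n x^40 dx + O(n^40) = 4 · n^41/41 + O(n^40). (Equivalently, Faulhaber's formula gives the same leading term.)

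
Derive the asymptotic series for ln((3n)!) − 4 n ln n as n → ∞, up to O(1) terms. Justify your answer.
ln((3n)!) − 4 n ln n = −n ln n + 3(ln 3 − 1) n + (1/2) ln(2π·3n) + O(1/n)

Stirling: ln((3n)!) = 3n ln(3n) − 3n + (1/2) ln(2π·3n) + O(1/n).
Expand 3n ln(3n) = 3n (ln n + ln 3) = 3n ln n + 3n ln 3.
Subtract 4n ln n: leading term is (3 − 4) n ln n = −n ln n. The next term is 3n ln 3 − 3n = 3(ln 3 − 1) n. Then the (1/2) ln(2π·3n) correction.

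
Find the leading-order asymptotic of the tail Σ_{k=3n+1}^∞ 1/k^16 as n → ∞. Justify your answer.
Σ_{k>3n} 1/k^16 ~ 1/(15 · (3n)^15)

Compare to the integral: ∫_{3n}^∞ x^(−16) dx = [−x^(−15)/15]_{3n}^∞ = 1/((16−1)·(3n)^15). Euler-Maclaurin then gives
  Σ_{k>3n} 1/k^16 = ∫_{3n}^∞ dx/x^16 − 1/(2·(3n)^16) + O(1/(3n)^17).
(Equivalently this is ζ(16) − Σ_{k≤3n} 1/k^16.)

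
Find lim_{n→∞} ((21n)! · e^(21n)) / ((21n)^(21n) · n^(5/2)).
lim = 0

Stirling: (21n)! ~ sqrt(2π·21n) · (21n/e)^(21n). Hence
  (21n)! · e^(21n) / (21n)^(21n) ~ sqrt(2π·21n).
Dividing by n^(5/2): sqrt(2π·21n) / n^(5/2) = sqrt(2π·21) · n^((1−5)/2), so the expression behaves like sqrt(2π·21) · n^((1−5)/2) → 0.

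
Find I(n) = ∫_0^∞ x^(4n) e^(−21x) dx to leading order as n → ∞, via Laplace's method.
I(n) ~ (sqrt(2π·4n) / 21) · (4n/(21e))^(4n)

Write the integrand as exp(4n ln x − 21x) and set f(x) = 4n ln x − 21x. Then f'(x) = 4n/x − 21 = 0 at x* = 4n/21, and f''(x*) = −4n/x*^2 = −21^2/(4n). Laplace's method (interior maximum) gives
  I(n) ~ e^(f(x*)) · sqrt(2π / |f''(x*)|)
        = exp(4n ln(4n/21) − 4n) · sqrt(2π · 4n / 21^2)
        = (4n/21)^(4n) e^(−4n) · sqrt(2π·4n) / 21
        = (sqrt(2π·4n) / 21) · (4n/(21e))^(4n).
This matches Γ(4n+1)/21^(4n+1) with Stirling applied to Γ.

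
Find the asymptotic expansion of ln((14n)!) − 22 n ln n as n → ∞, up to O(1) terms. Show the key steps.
ln((14n)!) − 22 n ln n = −8 n ln n + 14(ln 14 − 1) n + (1/2) ln(2π·14n) + O(1/n)

Stirling: ln((14n)!) = 14n ln(14n) − 14n + (1/2) ln(2π·14n) + O(1/n).
Expand 14n ln(14n) = 14n (ln n + ln 14) = 14n ln n + 14n ln 14.
Subtract 22n ln n: leading term is (14 − 22) n ln n = −8 n ln n. The next term is 14n ln 14 − 14n = 14(ln 14 − 1) n. Then the (1/2) ln(2π·14n) correction.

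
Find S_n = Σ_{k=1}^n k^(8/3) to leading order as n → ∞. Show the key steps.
S_n ~ (3/11) · n^(11/3)

Integral comparison: Σ_{k=1}^n k^(8/3) = ∫_0^n x^(8/3) dx + O(n^(8/3)). The integral is n^(1 + 8/3) / (1 + 8/3) = n^((8+3)/3) / ((8+3)/3) = (3/11) · n^(11/3).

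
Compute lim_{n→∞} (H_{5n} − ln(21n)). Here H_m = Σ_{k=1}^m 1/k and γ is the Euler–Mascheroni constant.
lim = ln(5/21) + γ

By Euler-Maclaurin, H_m = ln m + γ + O(1/m). So
  H_{5n} − ln(21n) = ln(5n) + γ − ln(21n) + O(1/n)
                       = ln(5/21) + γ + O(1/n).
Hence the limit is ln(5/21) + γ.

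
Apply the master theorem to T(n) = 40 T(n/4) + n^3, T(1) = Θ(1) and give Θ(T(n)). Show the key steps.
T(n) = Θ(n^3)

log_4 40 ≈ 2.661. f(n) = n^3 dominates n^(log_4 40) since 3 > 2.661, and the regularity condition a·f(n/b) = 40·(n/4)^3 = (40/64)·n^3 ≤ c·f(n) holds with c = 40/64 ≈ 0.625 < 1. So this is Case 3: T(n) = Θ(f(n)) = Θ(n^3).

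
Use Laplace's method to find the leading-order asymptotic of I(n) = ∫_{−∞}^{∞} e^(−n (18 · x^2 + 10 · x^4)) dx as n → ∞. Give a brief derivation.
I(n) ~ sqrt(π/(18n))

φ(x) = 18 · x^2 + 10 · x^4 has its unique global minimum at x* = 0 (since φ'(x) = 36x + 40x^3 = 0 only at x = 0 for real x with both coefficients positive, and φ → ∞ as |x| → ∞). At x* = 0, φ(0) = 0 and φ''(0) = 36. Laplace's method then gives
  I(n) ~ sqrt(2π / (n · φ''(0))) · e^(−n φ(0)) = sqrt(2π / (36n)) = sqrt(π/(18n)).
The 10 · x^4 term contributes only at subleading order (an O(1/n) relative correction).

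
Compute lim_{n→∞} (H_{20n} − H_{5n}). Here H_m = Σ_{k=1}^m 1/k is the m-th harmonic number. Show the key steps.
lim = ln(20/5) = ln 4

Euler-Maclaurin gives H_m = ln m + γ + 1/(2m) + O(1/m^2). The γ and O(1/m) terms cancel in the difference:
  H_{20n} − H_{5n} = ln(20n) − ln(5n) + O(1/n) = ln(20/5) + O(1/n).
Hence the limit is ln(20/5) = ln 4.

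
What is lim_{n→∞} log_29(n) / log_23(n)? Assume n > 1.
lim = ln(23) / ln(29) = log_29(23)

Change of base: log_29(n) = ln n / ln 29 and log_23(n) = ln n / ln 23. The ratio is (ln n / ln 29) · (ln 23 / ln n) = ln 23 / ln 29, a constant independent of n. So the limit is ln 23 / ln 29 = log_29(23).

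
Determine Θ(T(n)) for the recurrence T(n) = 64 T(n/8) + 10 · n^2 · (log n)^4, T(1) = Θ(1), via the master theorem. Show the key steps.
T(n) = Θ(n^2 · (log n)^5)

Here log_8 64 = 2 and f(n) = 10 · n^2 · (log n)^4 = Θ(n^(log_8 64) · (log n)^4). This is the extended Case 2 of the master theorem (f matches the critical exponent up to log factors), giving T(n) = Θ(n^(log_8 64) · (log n)^(4+1)) = Θ(n^2 · (log n)^5).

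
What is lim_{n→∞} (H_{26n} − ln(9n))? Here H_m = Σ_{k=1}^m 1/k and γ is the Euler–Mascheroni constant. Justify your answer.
lim = ln(26/9) + γ

By Euler-Maclaurin, H_m = ln m + γ + O(1/m). So
  H_{26n} − ln(9n) = ln(26n) + γ − ln(9n) + O(1/n)
                       = ln(26/9) + γ + O(1/n).
Hence the limit is ln(26/9) + γ.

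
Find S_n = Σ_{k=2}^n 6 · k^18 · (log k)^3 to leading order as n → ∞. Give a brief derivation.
S_n ~ 6 · n^19 · (log n)^3 / 19

By integral comparison, S_n = ∫_1^n 6 · x^18 · (log x)^3 dx + O(n^18 · (log n)^3). For the integral, the leading term of ∫_1^n x^18 (log x)^3 dx is n^19/19 · (log n)^3 (by repeated integration by parts; each step lowers the log-exponent and produces a relatively O(1/log n) correction). Hence S_n ~ 6 · n^19 · (log n)^3 / 19.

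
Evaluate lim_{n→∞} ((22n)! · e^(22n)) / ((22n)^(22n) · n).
lim = 0

Stirling: (22n)! ~ sqrt(2π·22n) · (22n/e)^(22n). Hence
  (22n)! · e^(22n) / (22n)^(22n) ~ sqrt(2π·22n).
Dividing by n: sqrt(2π·22n) / n = sqrt(2π·22) · n^((1−2)/2), so the expression behaves like sqrt(2π·22) · n^((1−2)/2) → 0.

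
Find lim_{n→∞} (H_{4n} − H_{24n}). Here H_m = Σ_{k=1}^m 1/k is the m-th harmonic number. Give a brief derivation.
lim = ln(4/24) = −ln 6

Euler-Maclaurin gives H_m = ln m + γ + 1/(2m) + O(1/m^2). The γ and O(1/m) terms cancel in the difference:
  H_{4n} − H_{24n} = ln(4n) − ln(24n) + O(1/n) = ln(4/24) + O(1/n).
Hence the limit is ln(4/24) = −ln 6.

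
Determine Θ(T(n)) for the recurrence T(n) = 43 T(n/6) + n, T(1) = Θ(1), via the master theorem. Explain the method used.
T(n) = Θ(n^(log_6 43))

Master theorem: compare f(n) = n to n^(log_6 43) where log_6 43 ≈ 2.099. Since 1 < log_6 43, we have f(n) = O(n^(log_6 43 − ε)) for some ε > 0 — Case 1. Hence T(n) = Θ(n^(log_6 43)).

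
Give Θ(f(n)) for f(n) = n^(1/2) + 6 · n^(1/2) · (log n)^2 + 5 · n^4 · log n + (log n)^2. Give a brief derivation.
f(n) ∈ Θ(n^4 · log n)

Compare the terms by growth order. For large n, n^a · (log n)^b dominates n^a' · (log n)^b' iff a > a', or (a = a' and b > b'). Ranking the 4 terms shows the dominant one is 5 · n^4 · log n. Hence f(n) ∈ Θ(n^4 · log n).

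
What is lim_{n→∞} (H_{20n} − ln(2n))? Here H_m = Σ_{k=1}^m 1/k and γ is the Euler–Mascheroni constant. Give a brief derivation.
lim = ln 10 + γ

By Euler-Maclaurin, H_m = ln m + γ + O(1/m). So
  H_{20n} − ln(2n) = ln(20n) + γ − ln(2n) + O(1/n)
                       = ln(20/2) + γ + O(1/n).
Hence the limit is ln(20/2) + γ (= ln 10).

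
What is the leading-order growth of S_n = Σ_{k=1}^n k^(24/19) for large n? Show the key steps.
S_n ~ (19/43) · n^(43/19)

Integral comparison: Σ_{k=1}^n k^(24/19) = ∫_0^n x^(24/19) dx + O(n^(24/19)). The integral is n^(1 + 24/19) / (1 + 24/19) = n^((24+19)/19) / ((24+19)/19) = (19/43) · n^(43/19).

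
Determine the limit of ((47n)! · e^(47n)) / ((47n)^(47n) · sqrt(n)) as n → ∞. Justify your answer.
lim = sqrt(2π·47)

Stirling: (47n)! ~ sqrt(2π·47n) · (47n/e)^(47n). Hence
  (47n)! · e^(47n) / (47n)^(47n) ~ sqrt(2π·47n).
Dividing by sqrt(n): sqrt(2π·47n) / sqrt(n) = sqrt(2π·47) · n^((1−1)/2), so the limit is sqrt(2π·47).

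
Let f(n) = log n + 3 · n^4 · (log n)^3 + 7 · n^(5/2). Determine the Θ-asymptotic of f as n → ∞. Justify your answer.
f(n) ∈ Θ(n^4 · (log n)^3)

Compare the terms by growth order. For large n, n^a · (log n)^b dominates n^a' · (log n)^b' iff a > a', or (a = a' and b > b'). Ranking the 3 terms shows the dominant one is 3 · n^4 · (log n)^3. Hence f(n) ∈ Θ(n^4 · (log n)^3).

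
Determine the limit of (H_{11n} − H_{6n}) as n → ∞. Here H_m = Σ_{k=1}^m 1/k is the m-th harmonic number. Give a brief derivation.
lim = ln(11/6)

Euler-Maclaurin gives H_m = ln m + γ + 1/(2m) + O(1/m^2). The γ and O(1/m) terms cancel in the difference:
  H_{11n} − H_{6n} = ln(11n) − ln(6n) + O(1/n) = ln(11/6) + O(1/n).
Hence the limit is ln(11/6).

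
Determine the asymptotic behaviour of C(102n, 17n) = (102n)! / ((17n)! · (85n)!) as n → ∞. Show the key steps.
C(102n, 17n) ~ (46656/3125)^(17n) · sqrt(3/(5π·17n))

Write N = 17n. Apply Stirling to each factorial:
  (6N)! ~ sqrt(2π·6N) · (6N/e)^(6N),
  N! ~ sqrt(2π N) · (N/e)^N,
  (5N)! ~ sqrt(2π·5N) · (5N/e)^(5N).
The exponential factors combine to (6N)^(6N) / (N^N · (5N)^(5N)) = 6^(6N)/5^(5N) = (6^6/5^5)^N = (46656/3125)^N.
The square-root prefactors combine to sqrt(2π·6N) / (sqrt(2π N)·sqrt(2π·5N)) = sqrt(6 / (2π·5·N)) = sqrt(3/(5π·17n)).
Substituting N = 17n: C(102n, 17n) ~ (46656/3125)^(17n) · sqrt(3/(5π·17n)).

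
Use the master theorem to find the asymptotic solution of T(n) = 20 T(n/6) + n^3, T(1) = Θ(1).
T(n) = Θ(n^3)

log_6 20 ≈ 1.672. f(n) = n^3 dominates n^(log_6 20) since 3 > 1.672, and the regularity condition a·f(n/b) = 20·(n/6)^3 = (20/216)·n^3 ≤ c·f(n) holds with c = 20/216 ≈ 0.0926 < 1. So this is Case 3: T(n) = Θ(f(n)) = Θ(n^3).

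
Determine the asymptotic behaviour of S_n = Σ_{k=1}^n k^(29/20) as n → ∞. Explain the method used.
S_n ~ (20/49) · n^(49/20)

Integral comparison: Σ_{k=1}^n k^(29/20) = ∫_0^n x^(29/20) dx + O(n^(29/20)). The integral is n^(1 + 29/20) / (1 + 29/20) = n^((29+20)/20) / ((29+20)/20) = (20/49) · n^(49/20).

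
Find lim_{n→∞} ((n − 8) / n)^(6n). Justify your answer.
lim = e^(−48)

Rewrite as (1 − 8/n)^(6n). By the standard limit (1 + x/n)^n → e^x, we have (1 − 8/n)^n → e^(−8), and raising to the 6th power gives e^(−48).
More precisely, ln[(1 − 8/n)^(6n)] = 6n · ln(1 − 8/n) = 6n · (-8/n + O(1/n^2)) = -48 + O(1/n) → -48.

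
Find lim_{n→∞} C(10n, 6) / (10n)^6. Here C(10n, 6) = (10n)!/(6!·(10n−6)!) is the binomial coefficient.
lim = 1/6! = 1/720

With N = 10n → ∞: C(N, 6) / N^6 = [N(N−1)…(N−5)] / (6! · N^6) = (1/6!) · 1 · (1 − 1/(10n)) · … · (1 − 5/(10n)). Each factor → 1 as N → ∞, so the limit is 1/6! = 1/720.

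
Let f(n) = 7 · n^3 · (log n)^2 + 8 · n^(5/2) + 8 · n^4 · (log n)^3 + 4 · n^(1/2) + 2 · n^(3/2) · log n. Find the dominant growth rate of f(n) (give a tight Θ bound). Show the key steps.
f(n) ∈ Θ(n^4 · (log n)^3)

Compare the terms by growth order. For large n, n^a · (log n)^b dominates n^a' · (log n)^b' iff a > a', or (a = a' and b > b'). Ranking the 5 terms shows the dominant one is 8 · n^4 · (log n)^3. Hence f(n) ∈ Θ(n^4 · (log n)^3).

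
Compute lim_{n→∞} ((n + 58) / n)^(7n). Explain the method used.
lim = e^406

Rewrite as (1 + 58/n)^(7n). By the standard limit (1 + x/n)^n → e^x, we have (1 + 58/n)^n → e^58, and raising to the 7th power gives e^406.
More precisely, ln[(1 + 58/n)^(7n)] = 7n · ln(1 + 58/n) = 7n · (58/n + O(1/n^2)) = 406 + O(1/n) → 406.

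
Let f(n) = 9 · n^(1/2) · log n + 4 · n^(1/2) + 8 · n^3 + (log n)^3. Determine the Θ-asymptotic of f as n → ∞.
f(n) ∈ Θ(n^3)

Compare the terms by growth order. For large n, n^a · (log n)^b dominates n^a' · (log n)^b' iff a > a', or (a = a' and b > b'). Ranking the 4 terms shows the dominant one is 8 · n^3. Hence f(n) ∈ Θ(n^3).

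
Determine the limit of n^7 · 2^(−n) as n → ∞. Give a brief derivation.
lim = 0

Exponentials with base > 1 dominate every fixed polynomial: for any fixed c, n^c / 2^n → 0 as n → ∞ (e.g. by the ratio test, or by writing 2^n = e^(n ln 2) and noting e^(n ln 2) / n^c → ∞). Hence n^7 · 2^(−n) = n^7 / 2^n → 0.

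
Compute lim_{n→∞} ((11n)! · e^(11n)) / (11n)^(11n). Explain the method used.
lim = ∞

Stirling: (11n)! ~ sqrt(2π·11n) · (11n/e)^(11n). Hence
  (11n)! · e^(11n) / (11n)^(11n) ~ sqrt(2π·11n) = sqrt(2π·11) · sqrt(n) → ∞.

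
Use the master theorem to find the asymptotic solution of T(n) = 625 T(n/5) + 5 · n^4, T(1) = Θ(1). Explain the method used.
T(n) = Θ(n^4 log n)

log_5 625 = 4, and f(n) = 5 · n^4 = Θ(n^(log_5 625)). This is Case 2 of the master theorem: T(n) = Θ(f(n) · log n) = Θ(n^4 log n).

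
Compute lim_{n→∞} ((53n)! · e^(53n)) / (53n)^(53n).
lim = ∞

Stirling: (53n)! ~ sqrt(2π·53n) · (53n/e)^(53n). Hence
  (53n)! · e^(53n) / (53n)^(53n) ~ sqrt(2π·53n) = sqrt(2π·53) · sqrt(n) → ∞.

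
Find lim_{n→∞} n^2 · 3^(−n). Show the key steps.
lim = 0

Exponentials with base > 1 dominate every fixed polynomial: for any fixed c, n^c / 3^n → 0 as n → ∞ (e.g. by the ratio test, or by writing 3^n = e^(n ln 3) and noting e^(n ln 3) / n^c → ∞). Hence n^2 · 3^(−n) = n^2 / 3^n → 0.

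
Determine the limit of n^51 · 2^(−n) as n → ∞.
lim = 0

Exponentials with base > 1 dominate every fixed polynomial: for any fixed c, n^c / 2^n → 0 as n → ∞ (e.g. by the ratio test, or by writing 2^n = e^(n ln 2) and noting e^(n ln 2) / n^c → ∞). Hence n^51 · 2^(−n) = n^51 / 2^n → 0.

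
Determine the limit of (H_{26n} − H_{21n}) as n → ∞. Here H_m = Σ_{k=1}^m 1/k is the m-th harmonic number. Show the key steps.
lim = ln(26/21)

Euler-Maclaurin gives H_m = ln m + γ + 1/(2m) + O(1/m^2). The γ and O(1/m) terms cancel in the difference:
  H_{26n} − H_{21n} = ln(26n) − ln(21n) + O(1/n) = ln(26/21) + O(1/n).
Hence the limit is ln(26/21).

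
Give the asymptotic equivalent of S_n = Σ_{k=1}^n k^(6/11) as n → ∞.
S_n ~ (11/17) · n^(17/11)

Integral comparison: Σ_{k=1}^n k^(6/11) = ∫_0^n x^(6/11) dx + O(n^(6/11)). The integral is n^(1 + 6/11) / (1 + 6/11) = n^((6+11)/11) / ((6+11)/11) = (11/17) · n^(17/11).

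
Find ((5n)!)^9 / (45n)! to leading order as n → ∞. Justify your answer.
((5n)!)^9/(45n)! ~ ((2π·5n)^(8/2) / 3) · 9^(−9·5n)  →  0

Write N = 5n. Stirling: N! ~ sqrt(2π N)(N/e)^N and (9N)! ~ sqrt(2π·9N)·(9N/e)^(9N).
  (N!)^9/(9N)! ~ (2π N)^(9/2) (N/e)^(9N) / [sqrt(2π·9N) (9N/e)^(9N)]
     = (2π N)^(9/2) / sqrt(2π·9N) · (N/(9N))^(9N)
     = (2π N)^((9−1)/2) / 3 · 9^(−9N).
Since 9^9 > 1, the factor 9^(−9N) decays exponentially, so the ratio → 0. Substituting N = 5n gives the stated form.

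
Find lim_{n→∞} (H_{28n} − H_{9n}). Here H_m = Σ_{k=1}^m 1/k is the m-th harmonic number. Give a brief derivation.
lim = ln(28/9)

Euler-Maclaurin gives H_m = ln m + γ + 1/(2m) + O(1/m^2). The γ and O(1/m) terms cancel in the difference:
  H_{28n} − H_{9n} = ln(28n) − ln(9n) + O(1/n) = ln(28/9) + O(1/n).
Hence the limit is ln(28/9).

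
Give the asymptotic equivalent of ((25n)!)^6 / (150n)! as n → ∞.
((25n)!)^6/(150n)! ~ ((2π·25n)^(5/2) / sqrt(6)) · 6^(−6·25n)  →  0

Write N = 25n. Stirling: N! ~ sqrt(2π N)(N/e)^N and (6N)! ~ sqrt(2π·6N)·(6N/e)^(6N).
  (N!)^6/(6N)! ~ (2π N)^(6/2) (N/e)^(6N) / [sqrt(2π·6N) (6N/e)^(6N)]
     = (2π N)^(6/2) / sqrt(2π·6N) · (N/(6N))^(6N)
     = (2π N)^((6−1)/2) / sqrt(6) · 6^(−6N).
Since 6^6 > 1, the factor 6^(−6N) decays exponentially, so the ratio → 0. Substituting N = 25n gives the stated form.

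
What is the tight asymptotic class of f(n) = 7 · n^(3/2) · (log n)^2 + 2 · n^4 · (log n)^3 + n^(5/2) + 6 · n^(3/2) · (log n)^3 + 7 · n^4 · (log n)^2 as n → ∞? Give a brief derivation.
f(n) ∈ Θ(n^4 · (log n)^3)

Compare the terms by growth order. For large n, n^a · (log n)^b dominates n^a' · (log n)^b' iff a > a', or (a = a' and b > b'). Ranking the 5 terms shows the dominant one is 2 · n^4 · (log n)^3. Hence f(n) ∈ Θ(n^4 · (log n)^3).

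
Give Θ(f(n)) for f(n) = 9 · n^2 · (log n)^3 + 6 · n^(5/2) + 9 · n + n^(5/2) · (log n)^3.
f(n) ∈ Θ(n^(5/2) · (log n)^3)

Compare the terms by growth order. For large n, n^a · (log n)^b dominates n^a' · (log n)^b' iff a > a', or (a = a' and b > b'). Ranking the 4 terms shows the dominant one is n^(5/2) · (log n)^3. Hence f(n) ∈ Θ(n^(5/2) · (log n)^3).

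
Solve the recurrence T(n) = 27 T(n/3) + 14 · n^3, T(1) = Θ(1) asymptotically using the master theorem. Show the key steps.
T(n) = Θ(n^3 log n)

log_3 27 = 3, and f(n) = 14 · n^3 = Θ(n^(log_3 27)). This is Case 2 of the master theorem: T(n) = Θ(f(n) · log n) = Θ(n^3 log n).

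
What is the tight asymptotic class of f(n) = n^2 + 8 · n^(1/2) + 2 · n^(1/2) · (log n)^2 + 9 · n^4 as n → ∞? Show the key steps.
f(n) ∈ Θ(n^4)

Compare the terms by growth order. For large n, n^a · (log n)^b dominates n^a' · (log n)^b' iff a > a', or (a = a' and b > b'). Ranking the 4 terms shows the dominant one is 9 · n^4. Hence f(n) ∈ Θ(n^4).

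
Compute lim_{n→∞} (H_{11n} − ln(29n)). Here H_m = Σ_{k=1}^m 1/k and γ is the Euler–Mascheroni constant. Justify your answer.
lim = ln(11/29) + γ

By Euler-Maclaurin, H_m = ln m + γ + O(1/m). So
  H_{11n} − ln(29n) = ln(11n) + γ − ln(29n) + O(1/n)
                       = ln(11/29) + γ + O(1/n).
Hence the limit is ln(11/29) + γ.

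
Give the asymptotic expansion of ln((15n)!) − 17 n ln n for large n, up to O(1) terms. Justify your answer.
ln((15n)!) − 17 n ln n = −2 n ln n + 15(ln 15 − 1) n + (1/2) ln(2π·15n) + O(1/n)

Stirling: ln((15n)!) = 15n ln(15n) − 15n + (1/2) ln(2π·15n) + O(1/n).
Expand 15n ln(15n) = 15n (ln n + ln 15) = 15n ln n + 15n ln 15.
Subtract 17n ln n: leading term is (15 − 17) n ln n = −2 n ln n. The next term is 15n ln 15 − 15n = 15(ln 15 − 1) n. Then the (1/2) ln(2π·15n) correction.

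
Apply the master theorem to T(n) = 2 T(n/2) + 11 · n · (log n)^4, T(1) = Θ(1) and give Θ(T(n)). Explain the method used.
T(n) = Θ(n · (log n)^5)

Here log_2 2 = 1 and f(n) = 11 · n · (log n)^4 = Θ(n^(log_2 2) · (log n)^4). This is the extended Case 2 of the master theorem (f matches the critical exponent up to log factors), giving T(n) = Θ(n^(log_2 2) · (log n)^(4+1)) = Θ(n · (log n)^5).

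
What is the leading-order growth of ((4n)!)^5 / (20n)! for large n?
((4n)!)^5/(20n)! ~ ((2π·4n)^(4/2) / sqrt(5)) · 5^(−5·4n)  →  0

Write N = 4n. Stirling: N! ~ sqrt(2π N)(N/e)^N and (5N)! ~ sqrt(2π·5N)·(5N/e)^(5N).
  (N!)^5/(5N)! ~ (2π N)^(5/2) (N/e)^(5N) / [sqrt(2π·5N) (5N/e)^(5N)]
     = (2π N)^(5/2) / sqrt(2π·5N) · (N/(5N))^(5N)
     = (2π N)^((5−1)/2) / sqrt(5) · 5^(−5N).
Since 5^5 > 1, the factor 5^(−5N) decays exponentially, so the ratio → 0. Substituting N = 4n gives the stated form.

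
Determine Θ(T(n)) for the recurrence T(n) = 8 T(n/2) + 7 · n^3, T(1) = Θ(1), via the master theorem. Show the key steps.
T(n) = Θ(n^3 log n)

log_2 8 = 3, and f(n) = 7 · n^3 = Θ(n^(log_2 8)). This is Case 2 of the master theorem: T(n) = Θ(f(n) · log n) = Θ(n^3 log n).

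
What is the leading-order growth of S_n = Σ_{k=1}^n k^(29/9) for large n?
S_n ~ (9/38) · n^(38/9)

Integral comparison: Σ_{k=1}^n k^(29/9) = ∫_0^n x^(29/9) dx + O(n^(29/9)). The integral is n^(1 + 29/9) / (1 + 29/9) = n^((29+9)/9) / ((29+9)/9) = (9/38) · n^(38/9).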